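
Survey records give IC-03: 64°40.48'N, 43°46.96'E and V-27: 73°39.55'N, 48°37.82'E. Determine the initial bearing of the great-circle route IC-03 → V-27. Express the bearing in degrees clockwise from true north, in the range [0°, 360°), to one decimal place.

8.6°

IC-03: φ = +64.67467°, λ = +43.78267°
V-27: φ = +73.65917°, λ = +48.63033°
Δλ = 4.8477°
y = sin Δλ · cos φ₂ = 0.023776
x = cos φ₁ sin φ₂ − sin φ₁ cos φ₂ cos Δλ = 0.157077
θ = atan2(y, x) = 8.6073° → 8.6073° (mod 360°)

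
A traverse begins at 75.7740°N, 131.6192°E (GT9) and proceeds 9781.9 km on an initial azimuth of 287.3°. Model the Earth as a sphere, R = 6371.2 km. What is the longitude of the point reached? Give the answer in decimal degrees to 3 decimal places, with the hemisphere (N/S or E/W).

25.300°E

δ = d/R = 9781.9/6371.2 = 1.535331 rad
φ₂ = arcsin(sin φ₁ cos δ + cos φ₁ sin δ cos θ)
   = arcsin(0.96933·0.03546 + 0.24575·0.99937·0.29737) = 6.16568°
λ₂ = λ₁ + atan2(sin θ sin δ cos φ₁, cos δ − sin φ₁ sin φ₂) = 25.30014°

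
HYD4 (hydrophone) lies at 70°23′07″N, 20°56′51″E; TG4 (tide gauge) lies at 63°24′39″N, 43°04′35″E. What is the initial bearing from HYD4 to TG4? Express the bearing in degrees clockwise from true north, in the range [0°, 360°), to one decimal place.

HYD4: φ = +70.38528°, λ = +20.94750°
TG4: φ = +63.41083°, λ = +43.07639°
Δλ = 22.1289°
y = sin Δλ · cos φ₂ = 0.168603
x = cos φ₁ sin φ₂ − sin φ₁ cos φ₂ cos Δλ = -0.090370
θ = atan2(y, x) = 118.1909° → 118.1909° (mod 360°)

118.2°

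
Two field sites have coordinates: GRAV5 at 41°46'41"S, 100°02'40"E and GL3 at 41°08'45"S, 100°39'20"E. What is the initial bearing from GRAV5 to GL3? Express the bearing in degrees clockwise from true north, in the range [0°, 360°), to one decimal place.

36.1°

GRAV5: φ = -41.77806°, λ = +100.04444°
GL3: φ = -41.14583°, λ = +100.65556°
Δλ = 0.6111°
y = sin Δλ · cos φ₂ = 0.008032
x = cos φ₁ sin φ₂ − sin φ₁ cos φ₂ cos Δλ = 0.011006
θ = atan2(y, x) = 36.1212° → 36.1212° (mod 360°)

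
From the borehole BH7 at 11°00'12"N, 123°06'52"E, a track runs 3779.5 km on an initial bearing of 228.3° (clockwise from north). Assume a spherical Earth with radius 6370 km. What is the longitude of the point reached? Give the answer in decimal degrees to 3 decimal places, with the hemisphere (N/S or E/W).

97.857°E

BH7: φ = +11.00333°, λ = +123.11444°
δ = d/R = 3779.5/6370 = 0.593328 rad
φ₂ = arcsin(sin φ₁ cos δ + cos φ₁ sin δ cos θ)
   = arcsin(0.19087·0.82908 + 0.98162·0.55912·-0.66523) = -11.93863°
λ₂ = λ₁ + atan2(sin θ sin δ cos φ₁, cos δ − sin φ₁ sin φ₂) = 97.85661°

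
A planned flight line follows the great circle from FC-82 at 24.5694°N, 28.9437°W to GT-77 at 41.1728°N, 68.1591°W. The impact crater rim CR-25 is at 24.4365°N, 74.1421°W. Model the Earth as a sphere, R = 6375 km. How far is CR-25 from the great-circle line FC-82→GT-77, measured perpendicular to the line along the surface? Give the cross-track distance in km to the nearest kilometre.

1939 km

δ₁₃ = central angle FC-82→CR-25 = 0.714450 rad  (haversine)
θ₁₃ = bearing FC-82→CR-25 = 279.619°,  θ₁₂ = bearing FC-82→GT-77 = 306.817°
dₓₜ = R·arcsin(sin δ₁₃ · sin(θ₁₃ − θ₁₂)) = 6375·arcsin(0.65520·sin(-27.197°)) = -1938.846 km
|dₓₜ| = 1938.846 km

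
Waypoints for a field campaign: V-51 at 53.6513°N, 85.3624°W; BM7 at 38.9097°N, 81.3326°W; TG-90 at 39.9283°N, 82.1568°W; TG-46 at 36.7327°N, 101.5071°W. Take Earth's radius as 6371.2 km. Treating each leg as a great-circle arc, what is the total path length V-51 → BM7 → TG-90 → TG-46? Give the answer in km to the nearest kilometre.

V-51→BM7: c = 0.261733 rad, d = 1667.55 km
BM7→TG-90: c = 0.020965 rad, d = 133.57 km
TG-90→TG-46: c = 0.270162 rad, d = 1721.25 km
Total = 1667.55 + 133.57 + 1721.25 = 3522.38 km

3522 km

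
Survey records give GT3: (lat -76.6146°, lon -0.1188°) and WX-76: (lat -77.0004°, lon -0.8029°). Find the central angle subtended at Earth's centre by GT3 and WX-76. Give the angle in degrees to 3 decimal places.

0.416°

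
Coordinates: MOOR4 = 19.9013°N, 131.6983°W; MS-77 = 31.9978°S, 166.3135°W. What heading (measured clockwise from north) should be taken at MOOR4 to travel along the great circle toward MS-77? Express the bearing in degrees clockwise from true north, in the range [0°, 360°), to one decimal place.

Δλ = -34.6152°
y = sin Δλ · cos φ₂ = -0.481756
x = cos φ₁ sin φ₂ − sin φ₁ cos φ₂ cos Δλ = -0.735824
θ = atan2(y, x) = -146.7866° → 213.2134° (mod 360°)

213.2°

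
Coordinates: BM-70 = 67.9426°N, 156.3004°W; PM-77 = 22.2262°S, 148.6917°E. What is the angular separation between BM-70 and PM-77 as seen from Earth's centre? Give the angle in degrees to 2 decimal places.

Δφ = -90.1688°,  Δλ = -55.0079°
a = sin²(Δφ/2) + cos φ₁ cos φ₂ sin²(Δλ/2) = 0.575612
c = 2·arcsin(√a) = 1.722603 rad = 98.6979°

98.70°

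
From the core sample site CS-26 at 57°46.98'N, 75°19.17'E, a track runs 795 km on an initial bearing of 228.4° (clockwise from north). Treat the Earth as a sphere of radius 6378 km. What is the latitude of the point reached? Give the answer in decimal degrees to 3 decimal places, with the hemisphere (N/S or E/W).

52.699°N

CS-26: φ = +57.78300°, λ = +75.31950°
δ = d/R = 795/6378 = 0.124647 rad
φ₂ = arcsin(sin φ₁ cos δ + cos φ₁ sin δ cos θ)
   = arcsin(0.84604·0.99224 + 0.53313·0.12432·-0.66393) = 52.69925°
λ₂ = λ₁ + atan2(sin θ sin δ cos φ₁, cos δ − sin φ₁ sin φ₂) = 66.49457°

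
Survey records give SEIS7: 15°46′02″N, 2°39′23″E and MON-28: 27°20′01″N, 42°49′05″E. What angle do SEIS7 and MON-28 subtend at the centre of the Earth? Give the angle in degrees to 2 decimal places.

SEIS7: φ = +15.76722°, λ = +2.65639°
MON-28: φ = +27.33361°, λ = +42.81806°
Δφ = 11.5664°,  Δλ = 40.1617°
a = sin²(Δφ/2) + cos φ₁ cos φ₂ sin²(Δλ/2) = 0.110937
c = 2·arcsin(√a) = 0.679120 rad = 38.9107°

38.91°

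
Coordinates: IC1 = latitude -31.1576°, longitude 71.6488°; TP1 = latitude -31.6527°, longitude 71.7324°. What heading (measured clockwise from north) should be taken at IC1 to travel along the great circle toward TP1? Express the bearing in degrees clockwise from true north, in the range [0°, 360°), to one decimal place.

171.8°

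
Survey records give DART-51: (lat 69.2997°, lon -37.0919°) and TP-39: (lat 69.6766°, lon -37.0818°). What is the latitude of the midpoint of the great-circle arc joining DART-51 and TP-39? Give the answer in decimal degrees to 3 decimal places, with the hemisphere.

Bx = cos φ₂ cos Δλ = 0.347319,  By = cos φ₂ sin Δλ = 0.000061
φₘ = atan2(sin φ₁ + sin φ₂, √((cos φ₁ + Bx)² + By²)) = 69.48815°
λₘ = λ₁ + atan2(By, cos φ₁ + Bx) = -37.08689°

69.488°N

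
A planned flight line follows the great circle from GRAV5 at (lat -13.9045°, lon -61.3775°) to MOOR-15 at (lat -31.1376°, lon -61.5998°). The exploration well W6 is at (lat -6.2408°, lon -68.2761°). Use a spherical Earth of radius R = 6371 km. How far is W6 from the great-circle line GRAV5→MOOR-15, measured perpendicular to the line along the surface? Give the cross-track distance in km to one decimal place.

771.9 km

δ₁₃ = central angle GRAV5→W6 = 0.178664 rad  (haversine)
θ₁₃ = bearing GRAV5→W6 = 317.789°,  θ₁₂ = bearing GRAV5→MOOR-15 = 180.642°
dₓₜ = R·arcsin(sin δ₁₃ · sin(θ₁₃ − θ₁₂)) = 6371·arcsin(0.17772·sin(137.147°)) = 771.942 km
|dₓₜ| = 771.942 km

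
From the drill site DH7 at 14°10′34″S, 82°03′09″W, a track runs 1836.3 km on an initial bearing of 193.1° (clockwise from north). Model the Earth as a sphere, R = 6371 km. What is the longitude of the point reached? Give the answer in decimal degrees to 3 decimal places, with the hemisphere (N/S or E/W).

DH7: φ = -14.17611°, λ = -82.05250°
δ = d/R = 1836.3/6371 = 0.288228 rad
φ₂ = arcsin(sin φ₁ cos δ + cos φ₁ sin δ cos θ)
   = arcsin(-0.24490·0.95875 + 0.96955·0.28425·-0.97398) = -30.21366°
λ₂ = λ₁ + atan2(sin θ sin δ cos φ₁, cos δ − sin φ₁ sin φ₂) = -86.32811°

86.328°W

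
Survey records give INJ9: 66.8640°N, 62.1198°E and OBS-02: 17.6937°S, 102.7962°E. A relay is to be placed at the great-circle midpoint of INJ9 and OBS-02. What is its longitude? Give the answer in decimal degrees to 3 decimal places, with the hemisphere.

Bx = cos φ₂ cos Δλ = 0.722527,  By = cos φ₂ sin Δλ = 0.620953
φₘ = atan2(sin φ₁ + sin φ₂, √((cos φ₁ + Bx)² + By²)) = 25.74533°
λₘ = λ₁ + atan2(By, cos φ₁ + Bx) = 91.22398°

91.224°E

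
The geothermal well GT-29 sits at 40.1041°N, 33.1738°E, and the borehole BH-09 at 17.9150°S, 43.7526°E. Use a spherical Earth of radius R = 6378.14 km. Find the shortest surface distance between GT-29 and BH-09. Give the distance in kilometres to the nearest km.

6551 km

Δφ = -58.0191°,  Δλ = 10.5788°
a = sin²(Δφ/2) + cos φ₁ cos φ₂ sin²(Δλ/2) = 0.241367
c = 2·arcsin(√a) = 1.027142 rad = 58.8509°
d = R·c = 6378.14 × 1.027142 = 6551.3 km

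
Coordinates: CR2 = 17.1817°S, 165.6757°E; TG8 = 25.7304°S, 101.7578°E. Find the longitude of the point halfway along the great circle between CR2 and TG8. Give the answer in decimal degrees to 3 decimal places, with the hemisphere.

Bx = cos φ₂ cos Δλ = 0.396065,  By = cos φ₂ sin Δλ = -0.809109
φₘ = atan2(sin φ₁ + sin φ₂, √((cos φ₁ + Bx)² + By²)) = -24.85174°
λₘ = λ₁ + atan2(By, cos φ₁ + Bx) = 134.76664°

134.767°E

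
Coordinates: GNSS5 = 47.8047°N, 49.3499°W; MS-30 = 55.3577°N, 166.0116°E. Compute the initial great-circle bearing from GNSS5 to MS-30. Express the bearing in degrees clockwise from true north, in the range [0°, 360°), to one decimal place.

339.8°

Δλ = -144.6385°
y = sin Δλ · cos φ₂ = -0.328982
x = cos φ₁ sin φ₂ − sin φ₁ cos φ₂ cos Δλ = 0.896035
θ = atan2(y, x) = -20.1609° → 339.8391° (mod 360°)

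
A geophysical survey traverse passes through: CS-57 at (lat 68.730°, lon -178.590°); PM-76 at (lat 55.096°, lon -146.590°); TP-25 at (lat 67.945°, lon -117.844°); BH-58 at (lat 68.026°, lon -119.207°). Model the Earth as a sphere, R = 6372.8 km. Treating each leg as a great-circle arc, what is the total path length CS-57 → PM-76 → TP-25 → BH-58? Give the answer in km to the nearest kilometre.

CS-57→PM-76: c = 0.347344 rad, d = 2213.56 km
PM-76→TP-25: c = 0.322392 rad, d = 2054.54 km
TP-25→BH-58: c = 0.009028 rad, d = 57.54 km
Total = 2213.56 + 2054.54 + 57.54 = 4325.63 km

4326 km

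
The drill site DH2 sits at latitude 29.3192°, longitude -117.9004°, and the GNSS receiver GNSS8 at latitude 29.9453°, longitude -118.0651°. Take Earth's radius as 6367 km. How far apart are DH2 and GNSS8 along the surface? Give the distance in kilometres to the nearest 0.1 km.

71.4 km

Δφ = 0.6261°,  Δλ = -0.1647°
a = sin²(Δφ/2) + cos φ₁ cos φ₂ sin²(Δλ/2) = 0.000031
c = 2·arcsin(√a) = 0.011210 rad = 0.6423°
d = R·c = 6367 × 0.011210 = 71.4 km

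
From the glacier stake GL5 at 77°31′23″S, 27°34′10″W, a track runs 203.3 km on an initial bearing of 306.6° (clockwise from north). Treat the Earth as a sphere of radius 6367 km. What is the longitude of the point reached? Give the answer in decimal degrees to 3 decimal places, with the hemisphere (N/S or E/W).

33.806°W

GL5: φ = -77.52306°, λ = -27.56944°
δ = d/R = 203.3/6367 = 0.031930 rad
φ₂ = arcsin(sin φ₁ cos δ + cos φ₁ sin δ cos θ)
   = arcsin(-0.97638·0.99949 + 0.21605·0.03192·0.59622) = -76.35427°
λ₂ = λ₁ + atan2(sin θ sin δ cos φ₁, cos δ − sin φ₁ sin φ₂) = -33.80630°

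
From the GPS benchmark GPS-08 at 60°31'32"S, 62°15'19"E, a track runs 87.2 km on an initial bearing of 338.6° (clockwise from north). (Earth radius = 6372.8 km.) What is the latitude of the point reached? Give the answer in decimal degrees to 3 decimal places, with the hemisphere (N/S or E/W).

GPS-08: φ = -60.52556°, λ = +62.25528°
δ = d/R = 87.2/6372.8 = 0.013683 rad
φ₂ = arcsin(sin φ₁ cos δ + cos φ₁ sin δ cos θ)
   = arcsin(-0.87058·0.99991 + 0.49204·0.01368·0.93106) = -59.79439°
λ₂ = λ₁ + atan2(sin θ sin δ cos φ₁, cos δ − sin φ₁ sin φ₂) = 61.68670°

59.794°S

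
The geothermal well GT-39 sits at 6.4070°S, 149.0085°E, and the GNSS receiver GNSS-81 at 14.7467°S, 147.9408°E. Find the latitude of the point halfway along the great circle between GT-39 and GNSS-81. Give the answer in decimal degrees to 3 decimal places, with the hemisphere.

Bx = cos φ₂ cos Δλ = 0.966893,  By = cos φ₂ sin Δλ = -0.018020
φₘ = atan2(sin φ₁ + sin φ₂, √((cos φ₁ + Bx)² + By²)) = -10.57730°
λₘ = λ₁ + atan2(By, cos φ₁ + Bx) = 148.48192°

10.577°S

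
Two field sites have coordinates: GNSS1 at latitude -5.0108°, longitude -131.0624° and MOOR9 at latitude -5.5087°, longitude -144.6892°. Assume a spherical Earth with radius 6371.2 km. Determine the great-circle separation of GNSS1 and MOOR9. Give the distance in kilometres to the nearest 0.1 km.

1509.9 km

Δφ = -0.4979°,  Δλ = -13.6268°
a = sin²(Δφ/2) + cos φ₁ cos φ₂ sin²(Δλ/2) = 0.013975
c = 2·arcsin(√a) = 0.236985 rad = 13.5782°
d = R·c = 6371.2 × 0.236985 = 1509.9 km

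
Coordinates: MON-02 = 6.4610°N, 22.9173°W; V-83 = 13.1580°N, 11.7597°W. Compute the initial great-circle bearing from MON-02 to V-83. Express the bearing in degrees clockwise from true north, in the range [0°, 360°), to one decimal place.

57.8°

Δλ = 11.1576°
y = sin Δλ · cos φ₂ = 0.188428
x = cos φ₁ sin φ₂ − sin φ₁ cos φ₂ cos Δλ = 0.118690
θ = atan2(y, x) = 57.7934° → 57.7934° (mod 360°)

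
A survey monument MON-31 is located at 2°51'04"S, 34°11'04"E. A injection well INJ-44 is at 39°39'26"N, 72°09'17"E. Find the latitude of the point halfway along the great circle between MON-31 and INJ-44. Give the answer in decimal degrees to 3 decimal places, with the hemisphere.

19.367°N

MON-31: φ = -2.85111°, λ = +34.18444°
INJ-44: φ = +39.65722°, λ = +72.15472°
Bx = cos φ₂ cos Δλ = 0.606917,  By = cos φ₂ sin Δλ = 0.473668
φₘ = atan2(sin φ₁ + sin φ₂, √((cos φ₁ + Bx)² + By²)) = 19.36691°
λₘ = λ₁ + atan2(By, cos φ₁ + Bx) = 50.62028°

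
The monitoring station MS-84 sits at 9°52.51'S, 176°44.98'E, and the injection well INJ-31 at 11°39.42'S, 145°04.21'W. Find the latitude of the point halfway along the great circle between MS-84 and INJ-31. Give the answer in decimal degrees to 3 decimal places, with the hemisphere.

MS-84: φ = -9.87517°, λ = +176.74967°
INJ-31: φ = -11.65700°, λ = -145.07017°
Bx = cos φ₂ cos Δλ = 0.769858,  By = cos φ₂ sin Δλ = 0.605387
φₘ = atan2(sin φ₁ + sin φ₂, √((cos φ₁ + Bx)² + By²)) = -11.37670°
λₘ = λ₁ + atan2(By, cos φ₁ + Bx) = -164.21888°

11.377°S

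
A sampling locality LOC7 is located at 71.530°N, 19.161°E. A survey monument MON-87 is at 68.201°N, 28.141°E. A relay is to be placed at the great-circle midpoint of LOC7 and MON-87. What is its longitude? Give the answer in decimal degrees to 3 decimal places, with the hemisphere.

Bx = cos φ₂ cos Δλ = 0.366800,  By = cos φ₂ sin Δλ = 0.057964
φₘ = atan2(sin φ₁ + sin φ₂, √((cos φ₁ + Bx)² + By²)) = 69.92199°
λₘ = λ₁ + atan2(By, cos φ₁ + Bx) = 24.00760°

24.008°E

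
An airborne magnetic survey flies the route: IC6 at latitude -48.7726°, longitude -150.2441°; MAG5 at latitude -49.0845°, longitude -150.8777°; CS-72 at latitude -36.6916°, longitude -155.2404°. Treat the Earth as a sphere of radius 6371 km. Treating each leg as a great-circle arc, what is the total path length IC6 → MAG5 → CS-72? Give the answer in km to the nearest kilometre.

IC6→MAG5: c = 0.009078 rad, d = 57.84 km
MAG5→CS-72: c = 0.223277 rad, d = 1422.49 km
Total = 57.84 + 1422.49 = 1480.33 km

1480 km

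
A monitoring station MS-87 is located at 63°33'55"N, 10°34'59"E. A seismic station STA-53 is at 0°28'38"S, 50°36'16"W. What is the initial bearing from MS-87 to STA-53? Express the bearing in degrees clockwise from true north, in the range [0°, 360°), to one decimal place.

243.6°

MS-87: φ = +63.56528°, λ = +10.58306°
STA-53: φ = -0.47722°, λ = -50.60444°
Δλ = -61.1875°
y = sin Δλ · cos φ₂ = -0.876171
x = cos φ₁ sin φ₂ − sin φ₁ cos φ₂ cos Δλ = -0.435247
θ = atan2(y, x) = -116.4163° → 243.5837° (mod 360°)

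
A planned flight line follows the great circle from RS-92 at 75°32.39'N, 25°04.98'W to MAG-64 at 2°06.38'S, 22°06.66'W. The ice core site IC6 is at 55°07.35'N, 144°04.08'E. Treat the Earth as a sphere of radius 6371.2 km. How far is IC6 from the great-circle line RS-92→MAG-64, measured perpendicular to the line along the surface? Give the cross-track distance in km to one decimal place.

941.2 km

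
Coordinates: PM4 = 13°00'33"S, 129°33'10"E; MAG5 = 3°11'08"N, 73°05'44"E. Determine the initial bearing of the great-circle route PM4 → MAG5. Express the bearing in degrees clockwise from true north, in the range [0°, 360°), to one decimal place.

PM4: φ = -13.00917°, λ = +129.55278°
MAG5: φ = +3.18556°, λ = +73.09556°
Δλ = -56.4572°
y = sin Δλ · cos φ₂ = -0.832186
x = cos φ₁ sin φ₂ − sin φ₁ cos φ₂ cos Δλ = 0.178336
θ = atan2(y, x) = -77.9045° → 282.0955° (mod 360°)

282.1°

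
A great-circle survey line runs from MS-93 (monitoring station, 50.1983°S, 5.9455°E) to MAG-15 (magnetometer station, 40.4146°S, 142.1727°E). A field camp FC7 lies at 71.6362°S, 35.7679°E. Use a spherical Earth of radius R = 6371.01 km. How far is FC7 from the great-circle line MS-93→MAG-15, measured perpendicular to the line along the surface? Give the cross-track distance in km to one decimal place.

504.1 km

δ₁₃ = central angle MS-93→FC7 = 0.441511 rad  (haversine)
θ₁₃ = bearing MS-93→FC7 = 158.490°,  θ₁₂ = bearing MS-93→MAG-15 = 147.830°
dₓₜ = R·arcsin(sin δ₁₃ · sin(θ₁₃ − θ₁₂)) = 6371.01·arcsin(0.42731·sin(10.660°)) = 504.114 km
|dₓₜ| = 504.114 km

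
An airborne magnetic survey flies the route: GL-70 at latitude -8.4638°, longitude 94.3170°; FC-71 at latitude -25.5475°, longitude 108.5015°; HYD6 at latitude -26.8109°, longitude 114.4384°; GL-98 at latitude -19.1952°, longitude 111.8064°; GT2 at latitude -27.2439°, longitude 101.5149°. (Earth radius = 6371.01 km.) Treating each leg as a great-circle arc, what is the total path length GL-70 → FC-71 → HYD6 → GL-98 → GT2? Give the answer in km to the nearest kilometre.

5298 km

GL-70→FC-71: c = 0.379989 rad, d = 2420.91 km
FC-71→HYD6: c = 0.095557 rad, d = 608.79 km
HYD6→GL-98: c = 0.139468 rad, d = 888.55 km
GL-98→GT2: c = 0.216567 rad, d = 1379.75 km
Total = 2420.91 + 608.79 + 888.55 + 1379.75 = 5298.01 km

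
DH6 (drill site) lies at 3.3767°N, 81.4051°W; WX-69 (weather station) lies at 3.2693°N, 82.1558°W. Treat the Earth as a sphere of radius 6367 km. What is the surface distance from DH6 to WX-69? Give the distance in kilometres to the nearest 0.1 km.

84.1 km

Δφ = -0.1074°,  Δλ = -0.7507°
a = sin²(Δφ/2) + cos φ₁ cos φ₂ sin²(Δλ/2) = 0.000044
c = 2·arcsin(√a) = 0.013214 rad = 0.7571°
d = R·c = 6367 × 0.013214 = 84.1 km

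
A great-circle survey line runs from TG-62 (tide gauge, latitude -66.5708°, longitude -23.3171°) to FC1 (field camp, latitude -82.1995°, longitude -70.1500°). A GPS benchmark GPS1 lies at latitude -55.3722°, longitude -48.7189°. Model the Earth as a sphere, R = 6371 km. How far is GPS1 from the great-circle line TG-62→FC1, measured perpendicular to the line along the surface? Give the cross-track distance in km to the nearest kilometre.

δ₁₃ = central angle TG-62→GPS1 = 0.286934 rad  (haversine)
θ₁₃ = bearing TG-62→GPS1 = 300.538°,  θ₁₂ = bearing TG-62→FC1 = 197.778°
dₓₜ = R·arcsin(sin δ₁₃ · sin(θ₁₃ − θ₁₂)) = 6371·arcsin(0.28301·sin(102.761°)) = 1781.670 km
|dₓₜ| = 1781.670 km

1782 km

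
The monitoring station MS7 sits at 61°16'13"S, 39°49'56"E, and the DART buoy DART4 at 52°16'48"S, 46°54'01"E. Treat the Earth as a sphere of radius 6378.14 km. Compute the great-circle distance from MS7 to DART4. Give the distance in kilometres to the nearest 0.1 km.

1088.2 km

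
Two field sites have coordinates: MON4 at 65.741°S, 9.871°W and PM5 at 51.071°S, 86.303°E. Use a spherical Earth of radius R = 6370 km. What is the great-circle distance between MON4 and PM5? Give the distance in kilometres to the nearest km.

5230 km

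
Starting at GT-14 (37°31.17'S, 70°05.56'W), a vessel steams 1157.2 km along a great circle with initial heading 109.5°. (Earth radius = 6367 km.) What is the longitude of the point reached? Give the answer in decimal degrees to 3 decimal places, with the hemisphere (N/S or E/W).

57.183°W

GT-14: φ = -37.51950°, λ = -70.09267°
δ = d/R = 1157.2/6367 = 0.181750 rad
φ₂ = arcsin(sin φ₁ cos δ + cos φ₁ sin δ cos θ)
   = arcsin(-0.60903·0.98353 + 0.79315·0.18075·-0.33381) = -40.30491°
λ₂ = λ₁ + atan2(sin θ sin δ cos φ₁, cos δ − sin φ₁ sin φ₂) = -57.18267°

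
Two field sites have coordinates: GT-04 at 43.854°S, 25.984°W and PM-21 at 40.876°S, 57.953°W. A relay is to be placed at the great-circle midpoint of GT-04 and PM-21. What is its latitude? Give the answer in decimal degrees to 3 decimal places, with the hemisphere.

43.491°S

Bx = cos φ₂ cos Δλ = 0.641449,  By = cos φ₂ sin Δλ = -0.400340
φₘ = atan2(sin φ₁ + sin φ₂, √((cos φ₁ + Bx)² + By²)) = -43.49093°
λₘ = λ₁ + atan2(By, cos φ₁ + Bx) = -42.35758°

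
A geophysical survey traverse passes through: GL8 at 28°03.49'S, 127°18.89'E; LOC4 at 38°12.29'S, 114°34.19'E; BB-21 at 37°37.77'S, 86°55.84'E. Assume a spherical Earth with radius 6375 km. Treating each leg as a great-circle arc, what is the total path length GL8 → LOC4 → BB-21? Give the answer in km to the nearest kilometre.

GL8: φ = -28.05817°, λ = +127.31483°
LOC4: φ = -38.20483°, λ = +114.56983°
BB-21: φ = -37.62950°, λ = +86.93067°
GL8→LOC4: c = 0.256537 rad, d = 1635.42 km
LOC4→BB-21: c = 0.379277 rad, d = 2417.89 km
Total = 1635.42 + 2417.89 = 4053.31 km

4053 km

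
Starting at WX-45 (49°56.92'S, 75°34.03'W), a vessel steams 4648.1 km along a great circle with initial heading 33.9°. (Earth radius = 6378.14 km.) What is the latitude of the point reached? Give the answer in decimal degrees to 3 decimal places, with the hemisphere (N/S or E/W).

12.437°S

WX-45: φ = -49.94867°, λ = -75.56717°
δ = d/R = 4648.1/6378.14 = 0.728755 rad
φ₂ = arcsin(sin φ₁ cos δ + cos φ₁ sin δ cos θ)
   = arcsin(-0.76547·0.74600 + 0.64347·0.66594·0.83001) = -12.43719°
λ₂ = λ₁ + atan2(sin θ sin δ cos φ₁, cos δ − sin φ₁ sin φ₂) = -53.21172°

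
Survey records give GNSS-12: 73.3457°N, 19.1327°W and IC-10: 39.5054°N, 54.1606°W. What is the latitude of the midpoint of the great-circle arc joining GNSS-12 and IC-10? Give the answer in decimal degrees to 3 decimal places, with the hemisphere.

57.398°N

Bx = cos φ₂ cos Δλ = 0.631813,  By = cos φ₂ sin Δλ = -0.442859
φₘ = atan2(sin φ₁ + sin φ₂, √((cos φ₁ + Bx)² + By²)) = 57.39814°
λₘ = λ₁ + atan2(By, cos φ₁ + Bx) = -44.87616°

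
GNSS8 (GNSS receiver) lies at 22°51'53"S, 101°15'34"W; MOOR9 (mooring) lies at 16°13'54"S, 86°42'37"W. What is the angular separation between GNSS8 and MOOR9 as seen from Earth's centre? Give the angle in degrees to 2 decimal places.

15.22°

GNSS8: φ = -22.86472°, λ = -101.25944°
MOOR9: φ = -16.23167°, λ = -86.71028°
Δφ = 6.6331°,  Δλ = 14.5492°
a = sin²(Δφ/2) + cos φ₁ cos φ₂ sin²(Δλ/2) = 0.017532
c = 2·arcsin(√a) = 0.265596 rad = 15.2175°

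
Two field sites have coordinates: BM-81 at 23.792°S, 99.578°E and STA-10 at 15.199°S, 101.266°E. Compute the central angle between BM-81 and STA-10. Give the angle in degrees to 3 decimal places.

8.739°

Δφ = 8.5930°,  Δλ = 1.6880°
a = sin²(Δφ/2) + cos φ₁ cos φ₂ sin²(Δλ/2) = 0.005804
c = 2·arcsin(√a) = 0.152519 rad = 8.7387°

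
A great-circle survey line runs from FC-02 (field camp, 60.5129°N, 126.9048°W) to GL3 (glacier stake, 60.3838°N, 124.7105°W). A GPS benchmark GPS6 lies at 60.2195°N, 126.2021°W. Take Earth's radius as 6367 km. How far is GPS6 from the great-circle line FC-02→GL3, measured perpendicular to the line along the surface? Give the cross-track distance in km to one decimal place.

δ₁₃ = central angle FC-02→GPS6 = 0.007937 rad  (haversine)
θ₁₃ = bearing FC-02→GPS6 = 129.873°,  θ₁₂ = bearing FC-02→GL3 = 95.847°
dₓₜ = R·arcsin(sin δ₁₃ · sin(θ₁₃ − θ₁₂)) = 6367·arcsin(0.00794·sin(34.026°)) = 28.277 km
|dₓₜ| = 28.277 km

28.3 km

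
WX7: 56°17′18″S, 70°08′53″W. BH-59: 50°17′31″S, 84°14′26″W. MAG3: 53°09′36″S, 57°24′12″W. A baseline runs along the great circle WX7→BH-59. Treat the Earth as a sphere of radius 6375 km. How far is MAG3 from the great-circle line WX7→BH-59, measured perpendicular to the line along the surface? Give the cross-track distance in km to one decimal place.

652.3 km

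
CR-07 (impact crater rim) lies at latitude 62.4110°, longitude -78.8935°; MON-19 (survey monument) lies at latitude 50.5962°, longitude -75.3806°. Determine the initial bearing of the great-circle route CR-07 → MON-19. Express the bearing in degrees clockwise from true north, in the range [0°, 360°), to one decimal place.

169.2°

Δλ = 3.5129°
y = sin Δλ · cos φ₂ = 0.038895
x = cos φ₁ sin φ₂ − sin φ₁ cos φ₂ cos Δλ = -0.203692
θ = atan2(y, x) = 169.1895° → 169.1895° (mod 360°)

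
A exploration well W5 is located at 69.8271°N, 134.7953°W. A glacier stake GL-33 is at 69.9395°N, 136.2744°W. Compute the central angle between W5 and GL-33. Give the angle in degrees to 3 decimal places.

0.521°

Δφ = 0.1124°,  Δλ = -1.4791°
a = sin²(Δφ/2) + cos φ₁ cos φ₂ sin²(Δλ/2) = 0.000021
c = 2·arcsin(√a) = 0.009093 rad = 0.5210°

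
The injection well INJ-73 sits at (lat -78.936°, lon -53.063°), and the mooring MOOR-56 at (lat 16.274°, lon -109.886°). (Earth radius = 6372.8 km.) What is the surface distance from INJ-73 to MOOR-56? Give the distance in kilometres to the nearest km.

Δφ = 95.2100°,  Δλ = -56.8230°
a = sin²(Δφ/2) + cos φ₁ cos φ₂ sin²(Δλ/2) = 0.587107
c = 2·arcsin(√a) = 1.745904 rad = 100.0329°
d = R·c = 6372.8 × 1.745904 = 11126.3 km

11126 km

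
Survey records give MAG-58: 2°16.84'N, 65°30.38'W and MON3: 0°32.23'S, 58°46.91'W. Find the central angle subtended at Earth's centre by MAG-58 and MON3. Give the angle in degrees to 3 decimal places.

7.290°

MAG-58: φ = +2.28067°, λ = -65.50633°
MON3: φ = -0.53717°, λ = -58.78183°
Δφ = -2.8178°,  Δλ = 6.7245°
a = sin²(Δφ/2) + cos φ₁ cos φ₂ sin²(Δλ/2) = 0.004041
c = 2·arcsin(√a) = 0.127229 rad = 7.2897°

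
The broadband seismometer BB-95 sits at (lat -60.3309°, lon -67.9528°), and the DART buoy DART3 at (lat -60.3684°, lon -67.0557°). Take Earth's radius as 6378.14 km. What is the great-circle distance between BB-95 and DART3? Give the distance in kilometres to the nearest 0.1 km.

Δφ = -0.0375°,  Δλ = 0.8971°
a = sin²(Δφ/2) + cos φ₁ cos φ₂ sin²(Δλ/2) = 0.000015
c = 2·arcsin(√a) = 0.007773 rad = 0.4454°
d = R·c = 6378.14 × 0.007773 = 49.6 km

49.6 km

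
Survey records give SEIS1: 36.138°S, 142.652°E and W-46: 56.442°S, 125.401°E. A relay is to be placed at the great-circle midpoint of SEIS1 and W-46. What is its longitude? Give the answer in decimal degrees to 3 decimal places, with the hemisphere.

135.654°E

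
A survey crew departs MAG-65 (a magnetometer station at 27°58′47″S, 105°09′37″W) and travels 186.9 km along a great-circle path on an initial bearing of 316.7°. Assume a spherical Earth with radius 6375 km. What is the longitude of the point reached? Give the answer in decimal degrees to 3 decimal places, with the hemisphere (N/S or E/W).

MAG-65: φ = -27.97972°, λ = -105.16028°
δ = d/R = 186.9/6375 = 0.029318 rad
φ₂ = arcsin(sin φ₁ cos δ + cos φ₁ sin δ cos θ)
   = arcsin(-0.46916·0.99957 + 0.88311·0.02931·0.72777) = -26.75122°
λ₂ = λ₁ + atan2(sin θ sin δ cos φ₁, cos δ − sin φ₁ sin φ₂) = -106.45030°

106.450°W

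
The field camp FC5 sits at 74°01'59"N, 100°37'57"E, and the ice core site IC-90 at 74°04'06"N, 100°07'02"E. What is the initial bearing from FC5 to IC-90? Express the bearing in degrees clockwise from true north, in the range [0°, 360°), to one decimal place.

284.2°

FC5: φ = +74.03306°, λ = +100.63250°
IC-90: φ = +74.06833°, λ = +100.11722°
Δλ = -0.5153°
y = sin Δλ · cos φ₂ = -0.002469
x = cos φ₁ sin φ₂ − sin φ₁ cos φ₂ cos Δλ = 0.000626
θ = atan2(y, x) = -75.7619° → 284.2381° (mod 360°)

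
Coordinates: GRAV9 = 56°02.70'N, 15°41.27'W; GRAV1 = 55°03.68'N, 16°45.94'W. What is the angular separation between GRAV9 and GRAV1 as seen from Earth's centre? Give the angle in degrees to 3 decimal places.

GRAV9: φ = +56.04500°, λ = -15.68783°
GRAV1: φ = +55.06133°, λ = -16.76567°
Δφ = -0.9837°,  Δλ = -1.0778°
a = sin²(Δφ/2) + cos φ₁ cos φ₂ sin²(Δλ/2) = 0.000102
c = 2·arcsin(√a) = 0.020198 rad = 1.1572°

1.157°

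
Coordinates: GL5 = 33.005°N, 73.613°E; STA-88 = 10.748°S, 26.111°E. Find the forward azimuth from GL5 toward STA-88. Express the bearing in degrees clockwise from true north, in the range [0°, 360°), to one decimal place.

234.4°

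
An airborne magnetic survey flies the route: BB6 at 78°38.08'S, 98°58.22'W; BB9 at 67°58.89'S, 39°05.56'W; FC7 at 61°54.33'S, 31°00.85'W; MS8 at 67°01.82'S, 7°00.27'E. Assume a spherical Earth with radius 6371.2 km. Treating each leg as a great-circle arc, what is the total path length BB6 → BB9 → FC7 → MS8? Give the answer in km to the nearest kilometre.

BB6: φ = -78.63467°, λ = -98.97033°
BB9: φ = -67.98150°, λ = -39.09267°
FC7: φ = -61.90550°, λ = -31.01417°
MS8: φ = -67.03033°, λ = +7.00450°
BB6→BB9: c = 0.330253 rad, d = 2104.10 km
BB9→FC7: c = 0.121480 rad, d = 773.98 km
FC7→MS8: c = 0.294295 rad, d = 1875.01 km
Total = 2104.10 + 773.98 + 1875.01 = 4753.09 km

4753 km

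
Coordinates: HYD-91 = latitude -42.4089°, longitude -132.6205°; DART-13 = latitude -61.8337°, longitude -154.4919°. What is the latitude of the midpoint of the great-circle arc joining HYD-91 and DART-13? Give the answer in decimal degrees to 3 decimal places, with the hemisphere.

Bx = cos φ₂ cos Δλ = 0.438057,  By = cos φ₂ sin Δλ = -0.175844
φₘ = atan2(sin φ₁ + sin φ₂, √((cos φ₁ + Bx)² + By²)) = -52.60404°
λₘ = λ₁ + atan2(By, cos φ₁ + Bx) = -141.12185°

52.604°S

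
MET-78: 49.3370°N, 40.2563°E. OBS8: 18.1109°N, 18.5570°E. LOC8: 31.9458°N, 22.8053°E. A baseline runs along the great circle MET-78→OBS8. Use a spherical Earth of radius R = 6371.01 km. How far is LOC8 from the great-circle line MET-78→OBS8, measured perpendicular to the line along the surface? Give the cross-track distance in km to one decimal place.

264.8 km

δ₁₃ = central angle MET-78→LOC8 = 0.379534 rad  (haversine)
θ₁₃ = bearing MET-78→LOC8 = 223.382°,  θ₁₂ = bearing MET-78→OBS8 = 216.942°
dₓₜ = R·arcsin(sin δ₁₃ · sin(θ₁₃ − θ₁₂)) = 6371.01·arcsin(0.37049·sin(6.439°)) = 264.800 km
|dₓₜ| = 264.800 km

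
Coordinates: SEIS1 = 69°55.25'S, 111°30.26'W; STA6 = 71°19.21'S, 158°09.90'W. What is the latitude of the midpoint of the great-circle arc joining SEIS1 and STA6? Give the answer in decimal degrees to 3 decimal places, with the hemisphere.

72.098°S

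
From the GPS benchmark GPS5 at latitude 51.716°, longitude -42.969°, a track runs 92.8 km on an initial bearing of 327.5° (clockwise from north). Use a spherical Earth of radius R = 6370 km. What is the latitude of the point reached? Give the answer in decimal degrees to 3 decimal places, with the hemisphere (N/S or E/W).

δ = d/R = 92.8/6370 = 0.014568 rad
φ₂ = arcsin(sin φ₁ cos δ + cos φ₁ sin δ cos θ)
   = arcsin(0.78495·0.99989 + 0.61956·0.01457·0.84339) = 52.41771°
λ₂ = λ₁ + atan2(sin θ sin δ cos φ₁, cos δ − sin φ₁ sin φ₂) = -43.70434°

52.418°N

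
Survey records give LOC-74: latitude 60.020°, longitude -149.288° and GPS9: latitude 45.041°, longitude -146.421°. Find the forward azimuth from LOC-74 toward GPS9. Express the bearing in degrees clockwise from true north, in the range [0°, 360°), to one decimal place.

172.2°

Δλ = 2.8670°
y = sin Δλ · cos φ₂ = 0.035343
x = cos φ₁ sin φ₂ − sin φ₁ cos φ₂ cos Δλ = -0.257699
θ = atan2(y, x) = 172.1908° → 172.1908° (mod 360°)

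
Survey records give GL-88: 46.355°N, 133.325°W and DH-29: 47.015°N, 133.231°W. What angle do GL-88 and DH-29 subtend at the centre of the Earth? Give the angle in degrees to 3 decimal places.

Δφ = 0.6600°,  Δλ = 0.0940°
a = sin²(Δφ/2) + cos φ₁ cos φ₂ sin²(Δλ/2) = 0.000033
c = 2·arcsin(√a) = 0.011574 rad = 0.6631°

0.663°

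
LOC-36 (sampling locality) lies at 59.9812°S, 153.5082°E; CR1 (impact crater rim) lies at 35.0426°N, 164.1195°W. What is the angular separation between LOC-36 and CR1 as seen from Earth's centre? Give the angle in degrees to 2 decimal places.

Δφ = 95.0238°,  Δλ = 42.3723°
a = sin²(Δφ/2) + cos φ₁ cos φ₂ sin²(Δλ/2) = 0.597282
c = 2·arcsin(√a) = 1.766609 rad = 101.2192°

101.22°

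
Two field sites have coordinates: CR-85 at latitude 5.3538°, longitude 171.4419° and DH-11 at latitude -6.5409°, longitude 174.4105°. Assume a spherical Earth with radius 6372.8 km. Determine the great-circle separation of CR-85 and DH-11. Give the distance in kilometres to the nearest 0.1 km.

1363.4 km

Δφ = -11.8947°,  Δλ = 2.9686°
a = sin²(Δφ/2) + cos φ₁ cos φ₂ sin²(Δλ/2) = 0.011400
c = 2·arcsin(√a) = 0.213946 rad = 12.2582°
d = R·c = 6372.8 × 0.213946 = 1363.4 km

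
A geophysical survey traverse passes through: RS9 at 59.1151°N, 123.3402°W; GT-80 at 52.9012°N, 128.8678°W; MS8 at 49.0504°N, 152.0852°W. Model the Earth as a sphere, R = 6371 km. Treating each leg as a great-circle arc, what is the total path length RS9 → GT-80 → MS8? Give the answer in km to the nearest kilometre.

RS9→GT-80: c = 0.121029 rad, d = 771.08 km
GT-80→MS8: c = 0.262567 rad, d = 1672.81 km
Total = 771.08 + 1672.81 = 2443.89 km

2444 km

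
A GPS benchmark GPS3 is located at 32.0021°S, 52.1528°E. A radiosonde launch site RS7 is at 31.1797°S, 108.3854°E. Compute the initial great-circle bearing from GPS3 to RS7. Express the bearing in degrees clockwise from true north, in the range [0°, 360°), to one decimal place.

104.7°

Δλ = 56.2326°
y = sin Δλ · cos φ₂ = 0.711218
x = cos φ₁ sin φ₂ − sin φ₁ cos φ₂ cos Δλ = -0.187036
θ = atan2(y, x) = 104.7340° → 104.7340° (mod 360°)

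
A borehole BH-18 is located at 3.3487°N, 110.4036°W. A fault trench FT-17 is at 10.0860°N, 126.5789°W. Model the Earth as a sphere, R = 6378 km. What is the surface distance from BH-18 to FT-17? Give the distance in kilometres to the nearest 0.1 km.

Δφ = 6.7373°,  Δλ = -16.1753°
a = sin²(Δφ/2) + cos φ₁ cos φ₂ sin²(Δλ/2) = 0.022907
c = 2·arcsin(√a) = 0.303867 rad = 17.4103°
d = R·c = 6378 × 0.303867 = 1938.1 km

1938.1 km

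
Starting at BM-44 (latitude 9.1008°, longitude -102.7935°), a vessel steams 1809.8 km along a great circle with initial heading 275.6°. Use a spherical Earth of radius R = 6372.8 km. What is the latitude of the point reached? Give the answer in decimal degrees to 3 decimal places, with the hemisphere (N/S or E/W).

δ = d/R = 1809.8/6372.8 = 0.283988 rad
φ₂ = arcsin(sin φ₁ cos δ + cos φ₁ sin δ cos θ)
   = arcsin(0.15817·0.95995 + 0.98741·0.28019·0.09758) = 10.30183°
λ₂ = λ₁ + atan2(sin θ sin δ cos φ₁, cos δ − sin φ₁ sin φ₂) = -119.25781°

10.302°N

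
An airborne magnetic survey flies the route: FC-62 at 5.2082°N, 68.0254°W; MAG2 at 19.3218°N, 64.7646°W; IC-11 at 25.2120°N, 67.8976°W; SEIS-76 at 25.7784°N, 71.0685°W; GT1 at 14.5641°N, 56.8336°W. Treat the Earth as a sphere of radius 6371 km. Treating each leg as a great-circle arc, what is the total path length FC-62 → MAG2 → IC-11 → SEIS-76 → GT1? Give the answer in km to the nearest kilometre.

4600 km

FC-62→MAG2: c = 0.252493 rad, d = 1608.63 km
MAG2→IC-11: c = 0.114568 rad, d = 729.91 km
IC-11→SEIS-76: c = 0.050921 rad, d = 324.42 km
SEIS-76→GT1: c = 0.304001 rad, d = 1936.79 km
Total = 1608.63 + 729.91 + 324.42 + 1936.79 = 4599.75 km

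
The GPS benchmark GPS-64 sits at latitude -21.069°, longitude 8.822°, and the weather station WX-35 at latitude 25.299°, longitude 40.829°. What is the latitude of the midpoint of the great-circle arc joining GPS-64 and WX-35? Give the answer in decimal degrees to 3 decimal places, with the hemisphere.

2.200°N

Bx = cos φ₂ cos Δλ = 0.766653,  By = cos φ₂ sin Δλ = 0.479188
φₘ = atan2(sin φ₁ + sin φ₂, √((cos φ₁ + Bx)² + By²)) = 2.20017°
λₘ = λ₁ + atan2(By, cos φ₁ + Bx) = 24.56559°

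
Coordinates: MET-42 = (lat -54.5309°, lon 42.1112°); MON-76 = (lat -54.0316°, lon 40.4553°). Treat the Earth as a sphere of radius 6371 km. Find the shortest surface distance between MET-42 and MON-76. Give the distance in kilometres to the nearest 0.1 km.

121.0 km

Δφ = 0.4993°,  Δλ = -1.6559°
a = sin²(Δφ/2) + cos φ₁ cos φ₂ sin²(Δλ/2) = 0.000090
c = 2·arcsin(√a) = 0.018989 rad = 1.0880°
d = R·c = 6371 × 0.018989 = 121.0 km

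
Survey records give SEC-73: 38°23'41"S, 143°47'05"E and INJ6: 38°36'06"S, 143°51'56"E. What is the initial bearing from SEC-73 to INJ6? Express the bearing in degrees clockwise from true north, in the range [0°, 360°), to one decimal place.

SEC-73: φ = -38.39472°, λ = +143.78472°
INJ6: φ = -38.60167°, λ = +143.86556°
Δλ = 0.0808°
y = sin Δλ · cos φ₂ = 0.001103
x = cos φ₁ sin φ₂ − sin φ₁ cos φ₂ cos Δλ = -0.003612
θ = atan2(y, x) = 163.0269° → 163.0269° (mod 360°)

163.0°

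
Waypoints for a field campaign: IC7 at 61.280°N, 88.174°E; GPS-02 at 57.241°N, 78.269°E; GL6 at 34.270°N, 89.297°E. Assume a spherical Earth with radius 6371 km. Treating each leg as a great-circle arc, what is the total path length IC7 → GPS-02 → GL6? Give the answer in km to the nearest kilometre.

3405 km

IC7→GPS-02: c = 0.112838 rad, d = 718.89 km
GPS-02→GL6: c = 0.421576 rad, d = 2685.86 km
Total = 718.89 + 2685.86 = 3404.75 km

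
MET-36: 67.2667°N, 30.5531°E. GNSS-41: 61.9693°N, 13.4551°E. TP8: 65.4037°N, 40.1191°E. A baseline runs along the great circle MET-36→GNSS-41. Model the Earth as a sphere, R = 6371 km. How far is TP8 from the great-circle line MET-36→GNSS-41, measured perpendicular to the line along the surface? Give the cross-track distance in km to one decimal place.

δ₁₃ = central angle MET-36→TP8 = 0.074383 rad  (haversine)
θ₁₃ = bearing MET-36→TP8 = 111.446°,  θ₁₂ = bearing MET-36→GNSS-41 = 242.096°
dₓₜ = R·arcsin(sin δ₁₃ · sin(θ₁₃ − θ₁₂)) = 6371·arcsin(0.07431·sin(-130.649°)) = -359.410 km
|dₓₜ| = 359.410 km

359.4 km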